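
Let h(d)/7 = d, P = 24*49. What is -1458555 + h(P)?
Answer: -1450323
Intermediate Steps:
P = 1176
h(d) = 7*d
-1458555 + h(P) = -1458555 + 7*1176 = -1458555 + 8232 = -1450323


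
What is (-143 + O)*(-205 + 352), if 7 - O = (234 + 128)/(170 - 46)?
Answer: -1266111/62 ≈ -20421.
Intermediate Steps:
O = 253/62 (O = 7 - (234 + 128)/(170 - 46) = 7 - 362/124 = 7 - 1*181/62 = 7 - 181/62 = 253/62 ≈ 4.0806)
(-143 + O)*(-205 + 352) = (-143 + 253/62)*(-205 + 352) = -8613/62*147 = -1266111/62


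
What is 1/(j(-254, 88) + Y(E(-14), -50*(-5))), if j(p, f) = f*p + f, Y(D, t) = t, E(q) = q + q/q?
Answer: -1/22014 ≈ -4.5426e-5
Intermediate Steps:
E(q) = 1 + q (E(q) = q + 1 = 1 + q)
j(p, f) = f + f*p
1/(j(-254, 88) + Y(E(-14), -50*(-5))) = 1/(88*(1 - 254) - 50*(-5)) = 1/(88*(-253) + 250) = 1/(-22264 + 250) = 1/(-22014) = -1/22014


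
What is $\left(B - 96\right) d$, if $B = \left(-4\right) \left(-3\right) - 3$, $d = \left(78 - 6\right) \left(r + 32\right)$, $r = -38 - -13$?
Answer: $-43848$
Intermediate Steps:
$r = -25$ ($r = -38 + 13 = -25$)
$d = 504$ ($d = \left(78 - 6\right) \left(-25 + 32\right) = 72 \cdot 7 = 504$)
$B = 9$ ($B = 12 - 3 = 9$)
$\left(B - 96\right) d = \left(9 - 96\right) 504 = \left(-87\right) 504 = -43848$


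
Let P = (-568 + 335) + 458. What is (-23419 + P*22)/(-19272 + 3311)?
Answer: 1679/1451 ≈ 1.1571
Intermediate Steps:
P = 225 (P = -233 + 458 = 225)
(-23419 + P*22)/(-19272 + 3311) = (-23419 + 225*22)/(-19272 + 3311) = (-23419 + 4950)/(-15961) = -18469*(-1/15961) = 1679/1451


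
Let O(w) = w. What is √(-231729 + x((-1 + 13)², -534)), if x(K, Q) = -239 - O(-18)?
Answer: 5*I*√9278 ≈ 481.61*I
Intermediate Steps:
x(K, Q) = -221 (x(K, Q) = -239 - 1*(-18) = -239 + 18 = -221)
√(-231729 + x((-1 + 13)², -534)) = √(-231729 - 221) = √(-231950) = 5*I*√9278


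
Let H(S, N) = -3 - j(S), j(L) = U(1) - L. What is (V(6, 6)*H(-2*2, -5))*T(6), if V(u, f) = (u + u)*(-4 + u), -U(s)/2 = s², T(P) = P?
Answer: -720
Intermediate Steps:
U(s) = -2*s²
j(L) = -2 - L (j(L) = -2*1² - L = -2*1 - L = -2 - L)
H(S, N) = -1 + S (H(S, N) = -3 - (-2 - S) = -3 + (2 + S) = -1 + S)
V(u, f) = 2*u*(-4 + u) (V(u, f) = (2*u)*(-4 + u) = 2*u*(-4 + u))
(V(6, 6)*H(-2*2, -5))*T(6) = ((2*6*(-4 + 6))*(-1 - 2*2))*6 = ((2*6*2)*(-1 - 4))*6 = (24*(-5))*6 = -120*6 = -720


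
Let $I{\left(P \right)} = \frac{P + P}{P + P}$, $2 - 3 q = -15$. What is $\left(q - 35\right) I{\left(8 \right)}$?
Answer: $- \frac{88}{3} \approx -29.333$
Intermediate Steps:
$q = \frac{17}{3}$ ($q = \frac{2}{3} - -5 = \frac{2}{3} + 5 = \frac{17}{3} \approx 5.6667$)
$I{\left(P \right)} = 1$ ($I{\left(P \right)} = \frac{2 P}{2 P} = 2 P \frac{1}{2 P} = 1$)
$\left(q - 35\right) I{\left(8 \right)} = \left(\frac{17}{3} - 35\right) 1 = \left(- \frac{88}{3}\right) 1 = - \frac{88}{3}$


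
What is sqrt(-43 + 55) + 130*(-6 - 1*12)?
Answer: -2340 + 2*sqrt(3) ≈ -2336.5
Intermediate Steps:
sqrt(-43 + 55) + 130*(-6 - 1*12) = sqrt(12) + 130*(-6 - 12) = 2*sqrt(3) + 130*(-18) = 2*sqrt(3) - 2340 = -2340 + 2*sqrt(3)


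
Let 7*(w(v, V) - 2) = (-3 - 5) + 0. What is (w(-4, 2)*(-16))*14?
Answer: -192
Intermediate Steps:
w(v, V) = 6/7 (w(v, V) = 2 + ((-3 - 5) + 0)/7 = 2 + (-8 + 0)/7 = 2 + (⅐)*(-8) = 2 - 8/7 = 6/7)
(w(-4, 2)*(-16))*14 = ((6/7)*(-16))*14 = -96/7*14 = -192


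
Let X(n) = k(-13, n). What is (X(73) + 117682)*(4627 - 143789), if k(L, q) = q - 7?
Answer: -16386047176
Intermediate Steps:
k(L, q) = -7 + q
X(n) = -7 + n
(X(73) + 117682)*(4627 - 143789) = ((-7 + 73) + 117682)*(4627 - 143789) = (66 + 117682)*(-139162) = 117748*(-139162) = -16386047176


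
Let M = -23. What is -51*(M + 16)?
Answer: 357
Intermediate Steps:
-51*(M + 16) = -51*(-23 + 16) = -51*(-7) = 357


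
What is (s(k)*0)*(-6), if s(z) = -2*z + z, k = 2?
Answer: 0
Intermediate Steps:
s(z) = -z
(s(k)*0)*(-6) = (-1*2*0)*(-6) = -2*0*(-6) = 0*(-6) = 0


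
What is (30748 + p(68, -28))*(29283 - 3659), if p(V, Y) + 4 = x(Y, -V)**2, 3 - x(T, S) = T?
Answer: 812408920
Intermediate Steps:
x(T, S) = 3 - T
p(V, Y) = -4 + (3 - Y)**2
(30748 + p(68, -28))*(29283 - 3659) = (30748 + (-4 + (-3 - 28)**2))*(29283 - 3659) = (30748 + (-4 + (-31)**2))*25624 = (30748 + (-4 + 961))*25624 = (30748 + 957)*25624 = 31705*25624 = 812408920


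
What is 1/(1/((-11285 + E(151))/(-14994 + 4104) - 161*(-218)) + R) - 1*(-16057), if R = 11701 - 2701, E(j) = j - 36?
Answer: 5523697188115912/344005552089 ≈ 16057.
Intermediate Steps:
E(j) = -36 + j
R = 9000
1/(1/((-11285 + E(151))/(-14994 + 4104) - 161*(-218)) + R) - 1*(-16057) = 1/(1/((-11285 + (-36 + 151))/(-14994 + 4104) - 161*(-218)) + 9000) - 1*(-16057) = 1/(1/((-11285 + 115)/(-10890) + 35098) + 9000) + 16057 = 1/(1/(-11170*(-1/10890) + 35098) + 9000) + 16057 = 1/(1/(1117/1089 + 35098) + 9000) + 16057 = 1/(1/(38222839/1089) + 9000) + 16057 = 1/(1089/38222839 + 9000) + 16057 = 1/(344005552089/38222839) + 16057 = 38222839/344005552089 + 16057 = 5523697188115912/344005552089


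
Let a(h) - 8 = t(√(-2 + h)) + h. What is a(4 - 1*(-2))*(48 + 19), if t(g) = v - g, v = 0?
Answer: 804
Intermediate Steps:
t(g) = -g (t(g) = 0 - g = -g)
a(h) = 8 + h - √(-2 + h) (a(h) = 8 + (-√(-2 + h) + h) = 8 + (h - √(-2 + h)) = 8 + h - √(-2 + h))
a(4 - 1*(-2))*(48 + 19) = (8 + (4 - 1*(-2)) - √(-2 + (4 - 1*(-2))))*(48 + 19) = (8 + (4 + 2) - √(-2 + (4 + 2)))*67 = (8 + 6 - √(-2 + 6))*67 = (8 + 6 - √4)*67 = (8 + 6 - 1*2)*67 = (8 + 6 - 2)*67 = 12*67 = 804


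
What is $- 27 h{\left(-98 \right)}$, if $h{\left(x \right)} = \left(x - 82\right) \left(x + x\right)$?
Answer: $-952560$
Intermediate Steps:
$h{\left(x \right)} = 2 x \left(-82 + x\right)$ ($h{\left(x \right)} = \left(-82 + x\right) 2 x = 2 x \left(-82 + x\right)$)
$- 27 h{\left(-98 \right)} = - 27 \cdot 2 \left(-98\right) \left(-82 - 98\right) = - 27 \cdot 2 \left(-98\right) \left(-180\right) = \left(-27\right) 35280 = -952560$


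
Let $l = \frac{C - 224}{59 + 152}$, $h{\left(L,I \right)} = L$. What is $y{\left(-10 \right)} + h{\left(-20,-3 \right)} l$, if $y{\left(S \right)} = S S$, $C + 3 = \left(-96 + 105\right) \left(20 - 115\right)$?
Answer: $\frac{42740}{211} \approx 202.56$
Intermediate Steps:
$C = -858$ ($C = -3 + \left(-96 + 105\right) \left(20 - 115\right) = -3 + 9 \left(-95\right) = -3 - 855 = -858$)
$l = - \frac{1082}{211}$ ($l = \frac{-858 - 224}{59 + 152} = - \frac{1082}{211} \approx -5.128$)
$y{\left(S \right)} = S^{2}$
$y{\left(-10 \right)} + h{\left(-20,-3 \right)} l = \left(-10\right)^{2} - - \frac{21640}{211} = 100 + \frac{21640}{211} = \frac{42740}{211}$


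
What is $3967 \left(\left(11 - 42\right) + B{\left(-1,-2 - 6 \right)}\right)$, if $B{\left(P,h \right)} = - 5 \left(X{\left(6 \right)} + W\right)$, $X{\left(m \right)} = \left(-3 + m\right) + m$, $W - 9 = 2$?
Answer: $-519677$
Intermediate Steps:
$W = 11$ ($W = 9 + 2 = 11$)
$X{\left(m \right)} = -3 + 2 m$
$B{\left(P,h \right)} = -100$ ($B{\left(P,h \right)} = - 5 \left(\left(-3 + 2 \cdot 6\right) + 11\right) = - 5 \left(\left(-3 + 12\right) + 11\right) = - 5 \left(9 + 11\right) = \left(-5\right) 20 = -100$)
$3967 \left(\left(11 - 42\right) + B{\left(-1,-2 - 6 \right)}\right) = 3967 \left(\left(11 - 42\right) - 100\right) = 3967 \left(-31 - 100\right) = 3967 \left(-131\right) = -519677$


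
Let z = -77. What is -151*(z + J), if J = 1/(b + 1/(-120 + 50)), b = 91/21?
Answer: 10513979/907 ≈ 11592.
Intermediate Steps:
b = 13/3 (b = 91*(1/21) = 13/3 ≈ 4.3333)
J = 210/907 (J = 1/(13/3 + 1/(-120 + 50)) = 1/(13/3 + 1/(-70)) = 1/(13/3 - 1/70) = 1/(907/210) = 210/907 ≈ 0.23153)
-151*(z + J) = -151*(-77 + 210/907) = -151*(-69629/907) = 10513979/907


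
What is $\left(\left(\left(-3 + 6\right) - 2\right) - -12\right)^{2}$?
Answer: $169$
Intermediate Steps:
$\left(\left(\left(-3 + 6\right) - 2\right) - -12\right)^{2} = \left(\left(3 - 2\right) + 12\right)^{2} = \left(1 + 12\right)^{2} = 13^{2} = 169$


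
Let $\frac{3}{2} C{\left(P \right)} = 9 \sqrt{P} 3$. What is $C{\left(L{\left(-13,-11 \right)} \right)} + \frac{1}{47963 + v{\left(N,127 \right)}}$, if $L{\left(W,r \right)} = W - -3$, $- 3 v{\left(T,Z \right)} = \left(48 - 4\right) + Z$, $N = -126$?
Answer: $\frac{1}{47906} + 18 i \sqrt{10} \approx 2.0874 \cdot 10^{-5} + 56.921 i$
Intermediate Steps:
$v{\left(T,Z \right)} = - \frac{44}{3} - \frac{Z}{3}$ ($v{\left(T,Z \right)} = - \frac{\left(48 - 4\right) + Z}{3} = - \frac{44 + Z}{3} = - \frac{44}{3} - \frac{Z}{3}$)
$L{\left(W,r \right)} = 3 + W$ ($L{\left(W,r \right)} = W + 3 = 3 + W$)
$C{\left(P \right)} = 18 \sqrt{P}$ ($C{\left(P \right)} = \frac{2 \cdot 9 \sqrt{P} 3}{3} = \frac{2 \cdot 27 \sqrt{P}}{3} = 18 \sqrt{P}$)
$C{\left(L{\left(-13,-11 \right)} \right)} + \frac{1}{47963 + v{\left(N,127 \right)}} = 18 \sqrt{3 - 13} + \frac{1}{47963 - 57} = 18 \sqrt{-10} + \frac{1}{47963 - 57} = 18 i \sqrt{10} + \frac{1}{47963 - 57} = 18 i \sqrt{10} + \frac{1}{47906} = \frac{1}{47906} + 18 i \sqrt{10}$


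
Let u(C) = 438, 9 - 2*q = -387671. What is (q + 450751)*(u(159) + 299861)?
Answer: 193570032709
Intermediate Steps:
q = 193840 (q = 9/2 - ½*(-387671) = 9/2 + 387671/2 = 193840)
(q + 450751)*(u(159) + 299861) = (193840 + 450751)*(438 + 299861) = 644591*300299 = 193570032709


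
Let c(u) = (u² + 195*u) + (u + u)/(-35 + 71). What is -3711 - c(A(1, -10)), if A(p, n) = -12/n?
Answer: -295988/75 ≈ -3946.5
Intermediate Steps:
c(u) = u² + 3511*u/18 (c(u) = (u² + 195*u) + (2*u)/36 = (u² + 195*u) + (2*u)*(1/36) = (u² + 195*u) + u/18 = u² + 3511*u/18)
-3711 - c(A(1, -10)) = -3711 - (-12/(-10))*(3511 + 18*(-12/(-10)))/18 = -3711 - (-12*(-⅒))*(3511 + 18*(-12*(-⅒)))/18 = -3711 - 6*(3511 + 18*(6/5))/(18*5) = -3711 - 6*(3511 + 108/5)/(18*5) = -3711 - 6*17663/(18*5*5) = -3711 - 1*17663/75 = -3711 - 17663/75 = -295988/75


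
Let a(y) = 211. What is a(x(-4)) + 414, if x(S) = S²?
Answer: 625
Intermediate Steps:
a(x(-4)) + 414 = 211 + 414 = 625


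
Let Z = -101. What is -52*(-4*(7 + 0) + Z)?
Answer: 6708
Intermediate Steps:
-52*(-4*(7 + 0) + Z) = -52*(-4*(7 + 0) - 101) = -52*(-4*7 - 101) = -52*(-28 - 101) = -52*(-129) = 6708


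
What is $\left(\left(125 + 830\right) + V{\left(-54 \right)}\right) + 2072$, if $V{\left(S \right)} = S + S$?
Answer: $2919$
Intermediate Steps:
$V{\left(S \right)} = 2 S$
$\left(\left(125 + 830\right) + V{\left(-54 \right)}\right) + 2072 = \left(\left(125 + 830\right) + 2 \left(-54\right)\right) + 2072 = \left(955 - 108\right) + 2072 = 847 + 2072 = 2919$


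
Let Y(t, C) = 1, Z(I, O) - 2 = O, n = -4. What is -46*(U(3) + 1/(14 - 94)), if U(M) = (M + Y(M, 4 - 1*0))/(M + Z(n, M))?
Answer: -897/40 ≈ -22.425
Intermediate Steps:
Z(I, O) = 2 + O
U(M) = (1 + M)/(2 + 2*M) (U(M) = (M + 1)/(M + (2 + M)) = (1 + M)/(2 + 2*M))
-46*(U(3) + 1/(14 - 94)) = -46*(1/2 + 1/(14 - 94)) = -46*(1/2 + 1/(-80)) = -46*(1/2 - 1/80) = -46*39/80 = -897/40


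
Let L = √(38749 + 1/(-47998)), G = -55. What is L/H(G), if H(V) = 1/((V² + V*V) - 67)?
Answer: 5983*√89270256298998/47998 ≈ 1.1777e+6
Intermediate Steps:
H(V) = 1/(-67 + 2*V²) (H(V) = 1/((V² + V²) - 67) = 1/(2*V² - 67) = 1/(-67 + 2*V²))
L = √89270256298998/47998 (L = √(38749 - 1/47998) = √(1859874501/47998) = √89270256298998/47998 ≈ 196.85)
L/H(G) = (√89270256298998/47998)/(1/(-67 + 2*(-55)²)) = (√89270256298998/47998)/(1/(-67 + 2*3025)) = (√89270256298998/47998)/(1/(-67 + 6050)) = (√89270256298998/47998)/(1/5983) = (√89270256298998/47998)*5983 = 5983*√89270256298998/47998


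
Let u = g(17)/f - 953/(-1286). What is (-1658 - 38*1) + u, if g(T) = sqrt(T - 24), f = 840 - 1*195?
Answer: -2180103/1286 + I*sqrt(7)/645 ≈ -1695.3 + 0.0041019*I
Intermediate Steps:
f = 645 (f = 840 - 195 = 645)
g(T) = sqrt(-24 + T)
u = 953/1286 + I*sqrt(7)/645 (u = sqrt(-24 + 17)/645 - 953/(-1286) = sqrt(-7)*(1/645) - 953*(-1/1286) = (I*sqrt(7))*(1/645) + 953/1286 = I*sqrt(7)/645 + 953/1286 = 953/1286 + I*sqrt(7)/645 ≈ 0.74106 + 0.0041019*I)
(-1658 - 38*1) + u = (-1658 - 38*1) + (953/1286 + I*sqrt(7)/645) = (-1658 - 38) + (953/1286 + I*sqrt(7)/645) = -1696 + (953/1286 + I*sqrt(7)/645) = -2180103/1286 + I*sqrt(7)/645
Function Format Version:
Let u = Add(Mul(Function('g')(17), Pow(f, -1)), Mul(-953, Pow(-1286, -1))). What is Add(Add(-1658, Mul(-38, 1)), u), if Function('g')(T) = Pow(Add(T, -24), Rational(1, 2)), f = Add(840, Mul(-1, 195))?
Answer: Add(Rational(-2180103, 1286), Mul(Rational(1, 645), I, Pow(7, Rational(1, 2)))) ≈ Add(-1695.3, Mul(0.0041019, I))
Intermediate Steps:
f = 645 (f = Add(840, -195) = 645)
Function('g')(T) = Pow(Add(-24, T), Rational(1, 2))
u = Add(Rational(953, 1286), Mul(Rational(1, 645), I, Pow(7, Rational(1, 2)))) (u = Add(Mul(Pow(Add(-24, 17), Rational(1, 2)), Pow(645, -1)), Mul(-953, Pow(-1286, -1))) = Add(Mul(Pow(-7, Rational(1, 2)), Rational(1, 645)), Mul(-953, Rational(-1, 1286))) = Add(Mul(Mul(I, Pow(7, Rational(1, 2))), Rational(1, 645)), Rational(953, 1286)) = Add(Mul(Rational(1, 645), I, Pow(7, Rational(1, 2))), Rational(953, 1286)) = Add(Rational(953, 1286), Mul(Rational(1, 645), I, Pow(7, Rational(1, 2)))) ≈ Add(0.74106, Mul(0.0041019, I)))
Add(Add(-1658, Mul(-38, 1)), u) = Add(Add(-1658, Mul(-38, 1)), Add(Rational(953, 1286), Mul(Rational(1, 645), I, Pow(7, Rational(1, 2))))) = Add(Add(-1658, -38), Add(Rational(953, 1286), Mul(Rational(1, 645), I, Pow(7, Rational(1, 2))))) = Add(-1696, Add(Rational(953, 1286), Mul(Rational(1, 645), I, Pow(7, Rational(1, 2))))) = Add(Rational(-2180103, 1286), Mul(Rational(1, 645), I, Pow(7, Rational(1, 2))))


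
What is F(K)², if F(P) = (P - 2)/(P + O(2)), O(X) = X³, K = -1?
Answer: 9/49 ≈ 0.18367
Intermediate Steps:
F(P) = (-2 + P)/(8 + P) (F(P) = (P - 2)/(P + 2³) = (-2 + P)/(P + 8) = (-2 + P)/(8 + P))
F(K)² = ((-2 - 1)/(8 - 1))² = (-3/7)² = 9/49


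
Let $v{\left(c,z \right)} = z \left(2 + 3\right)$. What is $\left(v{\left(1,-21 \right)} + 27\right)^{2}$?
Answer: $6084$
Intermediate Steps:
$v{\left(c,z \right)} = 5 z$ ($v{\left(c,z \right)} = z 5 = 5 z$)
$\left(v{\left(1,-21 \right)} + 27\right)^{2} = \left(5 \left(-21\right) + 27\right)^{2} = \left(-105 + 27\right)^{2} = \left(-78\right)^{2} = 6084$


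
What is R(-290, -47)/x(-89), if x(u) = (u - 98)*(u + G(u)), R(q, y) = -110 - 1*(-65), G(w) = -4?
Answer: -15/5797 ≈ -0.0025875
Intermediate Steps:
R(q, y) = -45 (R(q, y) = -110 + 65 = -45)
x(u) = (-98 + u)*(-4 + u) (x(u) = (u - 98)*(u - 4) = (-98 + u)*(-4 + u))
R(-290, -47)/x(-89) = -45/(392 + (-89)² - 102*(-89)) = -45/(392 + 7921 + 9078) = -45/17391 = -45*1/17391 = -15/5797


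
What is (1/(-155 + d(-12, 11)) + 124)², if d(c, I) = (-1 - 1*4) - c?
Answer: 336759201/21904 ≈ 15374.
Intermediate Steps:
d(c, I) = -5 - c (d(c, I) = (-1 - 4) - c = -5 - c)
(1/(-155 + d(-12, 11)) + 124)² = (1/(-155 + (-5 - 1*(-12))) + 124)² = (1/(-155 + (-5 + 12)) + 124)² = (1/(-155 + 7) + 124)² = (1/(-148) + 124)² = (-1/148 + 124)² = (18351/148)² = 336759201/21904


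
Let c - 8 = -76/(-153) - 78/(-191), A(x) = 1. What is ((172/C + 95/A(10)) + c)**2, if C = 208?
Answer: 25328842499242129/2309172003216 ≈ 10969.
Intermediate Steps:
c = 260234/29223 (c = 8 + (-76/(-153) - 78/(-191)) = 8 + (-76*(-1/153) - 78*(-1/191)) = 8 + (76/153 + 78/191) = 8 + 26450/29223 = 260234/29223 ≈ 8.9051)
((172/C + 95/A(10)) + c)**2 = ((172/208 + 95/1) + 260234/29223)**2 = ((172*(1/208) + 95*1) + 260234/29223)**2 = ((43/52 + 95) + 260234/29223)**2 = (4983/52 + 260234/29223)**2 = (159150377/1519596)**2 = 25328842499242129/2309172003216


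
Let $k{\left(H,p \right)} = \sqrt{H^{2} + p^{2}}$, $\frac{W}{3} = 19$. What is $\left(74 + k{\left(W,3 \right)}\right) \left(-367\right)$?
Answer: $-27158 - 1101 \sqrt{362} \approx -48106.0$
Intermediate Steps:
$W = 57$ ($W = 3 \cdot 19 = 57$)
$\left(74 + k{\left(W,3 \right)}\right) \left(-367\right) = \left(74 + \sqrt{57^{2} + 3^{2}}\right) \left(-367\right) = \left(74 + \sqrt{3249 + 9}\right) \left(-367\right) = \left(74 + \sqrt{3258}\right) \left(-367\right) = \left(74 + 3 \sqrt{362}\right) \left(-367\right) = -27158 - 1101 \sqrt{362}$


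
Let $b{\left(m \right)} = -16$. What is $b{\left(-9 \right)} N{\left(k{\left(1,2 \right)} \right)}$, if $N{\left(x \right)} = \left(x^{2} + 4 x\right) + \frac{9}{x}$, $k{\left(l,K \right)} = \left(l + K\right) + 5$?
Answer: $-1554$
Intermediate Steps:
$k{\left(l,K \right)} = 5 + K + l$ ($k{\left(l,K \right)} = \left(K + l\right) + 5 = 5 + K + l$)
$N{\left(x \right)} = x^{2} + 4 x + \frac{9}{x}$
$b{\left(-9 \right)} N{\left(k{\left(1,2 \right)} \right)} = - 16 \frac{9 + \left(5 + 2 + 1\right)^{2} \left(4 + \left(5 + 2 + 1\right)\right)}{5 + 2 + 1} = - 16 \frac{9 + 8^{2} \left(4 + 8\right)}{8} = - 16 \frac{9 + 64 \cdot 12}{8} = - 16 \frac{9 + 768}{8} = - 16 \cdot \frac{1}{8} \cdot 777 = \left(-16\right) \frac{777}{8} = -1554$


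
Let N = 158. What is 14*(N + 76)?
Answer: 3276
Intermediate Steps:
14*(N + 76) = 14*(158 + 76) = 14*234 = 3276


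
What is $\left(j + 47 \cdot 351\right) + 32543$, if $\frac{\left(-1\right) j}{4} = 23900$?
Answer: $-46560$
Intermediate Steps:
$j = -95600$ ($j = \left(-4\right) 23900 = -95600$)
$\left(j + 47 \cdot 351\right) + 32543 = \left(-95600 + 47 \cdot 351\right) + 32543 = \left(-95600 + 16497\right) + 32543 = -79103 + 32543 = -46560$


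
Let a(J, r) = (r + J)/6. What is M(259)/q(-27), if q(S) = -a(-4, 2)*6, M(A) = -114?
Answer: -57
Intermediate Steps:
a(J, r) = J/6 + r/6 (a(J, r) = (J + r)*(⅙) = J/6 + r/6)
q(S) = 2 (q(S) = -((⅙)*(-4) + (⅙)*2)*6 = -(-⅔ + ⅓)*6 = -1*(-⅓)*6 = (⅓)*6 = 2)
M(259)/q(-27) = -114/2 = -114*½ = -57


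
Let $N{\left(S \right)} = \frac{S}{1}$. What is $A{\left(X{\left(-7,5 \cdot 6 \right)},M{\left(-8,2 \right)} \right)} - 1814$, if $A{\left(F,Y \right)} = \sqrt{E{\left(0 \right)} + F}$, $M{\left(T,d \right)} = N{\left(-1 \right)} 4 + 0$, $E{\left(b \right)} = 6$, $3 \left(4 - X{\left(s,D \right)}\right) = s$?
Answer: $-1814 + \frac{\sqrt{111}}{3} \approx -1810.5$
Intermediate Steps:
$X{\left(s,D \right)} = 4 - \frac{s}{3}$
$N{\left(S \right)} = S$ ($N{\left(S \right)} = S 1 = S$)
$M{\left(T,d \right)} = -4$ ($M{\left(T,d \right)} = \left(-1\right) 4 + 0 = -4 + 0 = -4$)
$A{\left(F,Y \right)} = \sqrt{6 + F}$
$A{\left(X{\left(-7,5 \cdot 6 \right)},M{\left(-8,2 \right)} \right)} - 1814 = \sqrt{6 + \left(4 - - \frac{7}{3}\right)} - 1814 = \sqrt{6 + \left(4 + \frac{7}{3}\right)} - 1814 = \sqrt{6 + \frac{19}{3}} - 1814 = \sqrt{\frac{37}{3}} - 1814 = \frac{\sqrt{111}}{3} - 1814 = -1814 + \frac{\sqrt{111}}{3}$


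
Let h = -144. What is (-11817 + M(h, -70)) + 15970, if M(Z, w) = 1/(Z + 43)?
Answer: 419452/101 ≈ 4153.0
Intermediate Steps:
M(Z, w) = 1/(43 + Z)
(-11817 + M(h, -70)) + 15970 = (-11817 + 1/(43 - 144)) + 15970 = (-11817 + 1/(-101)) + 15970 = (-11817 - 1/101) + 15970 = -1193518/101 + 15970 = 419452/101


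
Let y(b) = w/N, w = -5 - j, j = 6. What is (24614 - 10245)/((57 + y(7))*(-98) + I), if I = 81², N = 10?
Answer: 71845/5414 ≈ 13.270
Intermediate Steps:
w = -11 (w = -5 - 1*6 = -5 - 6 = -11)
y(b) = -11/10
I = 6561
(24614 - 10245)/((57 + y(7))*(-98) + I) = (24614 - 10245)/((57 - 11/10)*(-98) + 6561) = 14369/((559/10)*(-98) + 6561) = 14369/(-27391/5 + 6561) = 14369/(5414/5) = 14369*(5/5414) = 71845/5414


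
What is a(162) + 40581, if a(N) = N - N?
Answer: 40581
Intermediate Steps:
a(N) = 0
a(162) + 40581 = 0 + 40581 = 40581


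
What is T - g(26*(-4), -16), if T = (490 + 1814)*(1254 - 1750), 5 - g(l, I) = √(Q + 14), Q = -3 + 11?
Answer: -1142789 + √22 ≈ -1.1428e+6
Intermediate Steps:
Q = 8
g(l, I) = 5 - √22 (g(l, I) = 5 - √(8 + 14) = 5 - √22)
T = -1142784 (T = 2304*(-496) = -1142784)
T - g(26*(-4), -16) = -1142784 - (5 - √22) = -1142784 + (-5 + √22) = -1142789 + √22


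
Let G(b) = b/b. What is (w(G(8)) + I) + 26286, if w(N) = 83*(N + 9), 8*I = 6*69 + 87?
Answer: 217429/8 ≈ 27179.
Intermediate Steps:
G(b) = 1
I = 501/8 (I = (6*69 + 87)/8 = (414 + 87)/8 = (1/8)*501 = 501/8 ≈ 62.625)
w(N) = 747 + 83*N (w(N) = 83*(9 + N) = 747 + 83*N)
(w(G(8)) + I) + 26286 = ((747 + 83*1) + 501/8) + 26286 = ((747 + 83) + 501/8) + 26286 = (830 + 501/8) + 26286 = 7141/8 + 26286 = 217429/8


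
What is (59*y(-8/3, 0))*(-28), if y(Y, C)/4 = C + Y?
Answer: 52864/3 ≈ 17621.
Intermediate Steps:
y(Y, C) = 4*C + 4*Y (y(Y, C) = 4*(C + Y) = 4*C + 4*Y)
(59*y(-8/3, 0))*(-28) = (59*(4*0 + 4*(-8/3)))*(-28) = (59*(0 + 4*(-8*⅓)))*(-28) = (59*(0 + 4*(-8/3)))*(-28) = (59*(0 - 32/3))*(-28) = (59*(-32/3))*(-28) = -1888/3*(-28) = 52864/3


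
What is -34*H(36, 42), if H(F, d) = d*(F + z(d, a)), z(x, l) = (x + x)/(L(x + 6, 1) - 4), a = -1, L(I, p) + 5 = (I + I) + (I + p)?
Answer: -52290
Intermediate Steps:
L(I, p) = -5 + p + 3*I (L(I, p) = -5 + ((I + I) + (I + p)) = -5 + (2*I + (I + p)) = -5 + (p + 3*I) = -5 + p + 3*I)
z(x, l) = 2*x/(10 + 3*x) (z(x, l) = (x + x)/((-5 + 1 + 3*(x + 6)) - 4) = (2*x)/((-5 + 1 + 3*(6 + x)) - 4) = (2*x)/((-5 + 1 + (18 + 3*x)) - 4) = (2*x)/((14 + 3*x) - 4) = (2*x)/(10 + 3*x) = 2*x/(10 + 3*x))
H(F, d) = d*(F + 2*d/(10 + 3*d))
-34*H(36, 42) = -1428*(2*42 + 36*(10 + 3*42))/(10 + 3*42) = -1428*(84 + 36*(10 + 126))/(10 + 126) = -1428*(84 + 36*136)/136 = -1428*(84 + 4896)/136 = -1428*4980/136 = -34*26145/17 = -52290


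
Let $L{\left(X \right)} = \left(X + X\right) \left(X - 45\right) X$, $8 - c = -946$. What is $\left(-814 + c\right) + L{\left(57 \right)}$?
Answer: $78116$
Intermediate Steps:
$c = 954$ ($c = 8 - -946 = 8 + 946 = 954$)
$L{\left(X \right)} = 2 X^{2} \left(-45 + X\right)$ ($L{\left(X \right)} = 2 X \left(-45 + X\right) X = 2 X^{2} \left(-45 + X\right)$)
$\left(-814 + c\right) + L{\left(57 \right)} = \left(-814 + 954\right) + 2 \cdot 57^{2} \left(-45 + 57\right) = 140 + 2 \cdot 3249 \cdot 12 = 140 + 77976 = 78116$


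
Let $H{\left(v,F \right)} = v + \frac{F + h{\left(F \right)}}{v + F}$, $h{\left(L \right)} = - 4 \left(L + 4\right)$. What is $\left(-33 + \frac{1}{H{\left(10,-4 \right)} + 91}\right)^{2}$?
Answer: $\frac{98604900}{90601} \approx 1088.3$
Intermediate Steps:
$h{\left(L \right)} = -16 - 4 L$ ($h{\left(L \right)} = - 4 \left(4 + L\right) = -16 - 4 L$)
$H{\left(v,F \right)} = v + \frac{-16 - 3 F}{F + v}$ ($H{\left(v,F \right)} = v + \frac{F - \left(16 + 4 F\right)}{v + F} = v + \frac{-16 - 3 F}{F + v}$)
$\left(-33 + \frac{1}{H{\left(10,-4 \right)} + 91}\right)^{2} = \left(-33 + \frac{1}{\frac{-16 + 10^{2} - -12 - 40}{-4 + 10} + 91}\right)^{2} = \left(-33 + \frac{1}{\frac{-16 + 100 + 12 - 40}{6} + 91}\right)^{2} = \left(-33 + \frac{1}{\frac{1}{6} \cdot 56 + 91}\right)^{2} = \left(-33 + \frac{1}{\frac{28}{3} + 91}\right)^{2} = \left(-33 + \frac{1}{\frac{301}{3}}\right)^{2} = \left(-33 + \frac{3}{301}\right)^{2} = \left(- \frac{9930}{301}\right)^{2} = \frac{98604900}{90601}$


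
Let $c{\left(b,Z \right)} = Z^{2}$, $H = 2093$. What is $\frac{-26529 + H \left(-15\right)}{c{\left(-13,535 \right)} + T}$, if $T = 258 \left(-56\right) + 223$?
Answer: $- \frac{14481}{68000} \approx -0.21296$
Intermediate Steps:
$T = -14225$ ($T = -14448 + 223 = -14225$)
$\frac{-26529 + H \left(-15\right)}{c{\left(-13,535 \right)} + T} = \frac{-26529 + 2093 \left(-15\right)}{535^{2} - 14225} = \frac{-26529 - 31395}{286225 - 14225} = - \frac{57924}{272000} = \left(-57924\right) \frac{1}{272000} = - \frac{14481}{68000}$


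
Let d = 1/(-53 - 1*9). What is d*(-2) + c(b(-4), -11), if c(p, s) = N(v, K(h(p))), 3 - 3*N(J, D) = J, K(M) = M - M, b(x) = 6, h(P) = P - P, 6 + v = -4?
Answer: 406/93 ≈ 4.3656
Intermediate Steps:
v = -10 (v = -6 - 4 = -10)
h(P) = 0
d = -1/62 (d = 1/(-53 - 9) = 1/(-62) = -1/62 ≈ -0.016129)
K(M) = 0
N(J, D) = 1 - J/3
c(p, s) = 13/3 (c(p, s) = 1 - ⅓*(-10) = 1 + 10/3 = 13/3)
d*(-2) + c(b(-4), -11) = -1/62*(-2) + 13/3 = 1/31 + 13/3 = 406/93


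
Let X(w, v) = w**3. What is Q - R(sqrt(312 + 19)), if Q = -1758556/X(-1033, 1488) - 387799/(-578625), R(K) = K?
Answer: 428489521131163/637820036921625 - sqrt(331) ≈ -17.522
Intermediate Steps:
Q = 428489521131163/637820036921625 (Q = -1758556/((-1033)**3) - 387799/(-578625) = -1758556/(-1102302937) - 387799*(-1/578625) = -1758556*(-1/1102302937) + 387799/578625 = 1758556/1102302937 + 387799/578625 = 428489521131163/637820036921625 ≈ 0.67180)
Q - R(sqrt(312 + 19)) = 428489521131163/637820036921625 - sqrt(312 + 19) = 428489521131163/637820036921625 - sqrt(331)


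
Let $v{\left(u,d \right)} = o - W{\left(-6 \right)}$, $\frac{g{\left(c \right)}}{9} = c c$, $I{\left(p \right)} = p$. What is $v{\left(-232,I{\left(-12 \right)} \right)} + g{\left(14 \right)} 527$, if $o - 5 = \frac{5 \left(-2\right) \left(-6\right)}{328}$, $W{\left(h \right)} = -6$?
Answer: $\frac{76230413}{82} \approx 9.2964 \cdot 10^{5}$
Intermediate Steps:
$o = \frac{425}{82}$ ($o = 5 + \frac{5 \left(-2\right) \left(-6\right)}{328} = 5 + \left(-10\right) \left(-6\right) \frac{1}{328} = 5 + 60 \cdot \frac{1}{328} = 5 + \frac{15}{82} = \frac{425}{82} \approx 5.1829$)
$g{\left(c \right)} = 9 c^{2}$ ($g{\left(c \right)} = 9 c c = 9 c^{2}$)
$v{\left(u,d \right)} = \frac{917}{82}$ ($v{\left(u,d \right)} = \frac{425}{82} - -6 = \frac{425}{82} + 6 = \frac{917}{82}$)
$v{\left(-232,I{\left(-12 \right)} \right)} + g{\left(14 \right)} 527 = \frac{917}{82} + 9 \cdot 14^{2} \cdot 527 = \frac{917}{82} + 9 \cdot 196 \cdot 527 = \frac{917}{82} + 1764 \cdot 527 = \frac{917}{82} + 929628 = \frac{76230413}{82}$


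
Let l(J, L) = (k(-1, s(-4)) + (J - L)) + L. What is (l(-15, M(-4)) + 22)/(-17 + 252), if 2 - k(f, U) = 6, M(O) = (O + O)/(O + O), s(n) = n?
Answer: 3/235 ≈ 0.012766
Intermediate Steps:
M(O) = 1 (M(O) = (2*O)/((2*O)) = (2*O)*(1/(2*O)) = 1)
k(f, U) = -4 (k(f, U) = 2 - 1*6 = 2 - 6 = -4)
l(J, L) = -4 + J (l(J, L) = (-4 + (J - L)) + L = (-4 + J - L) + L = -4 + J)
(l(-15, M(-4)) + 22)/(-17 + 252) = ((-4 - 15) + 22)/(-17 + 252) = (-19 + 22)/235 = 3*(1/235) = 3/235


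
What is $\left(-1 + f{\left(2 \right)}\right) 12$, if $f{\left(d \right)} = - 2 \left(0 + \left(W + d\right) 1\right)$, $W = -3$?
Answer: $12$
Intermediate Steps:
$f{\left(d \right)} = 6 - 2 d$ ($f{\left(d \right)} = - 2 \left(0 + \left(-3 + d\right) 1\right) = - 2 \left(0 + \left(-3 + d\right)\right) = - 2 \left(-3 + d\right) = 6 - 2 d$)
$\left(-1 + f{\left(2 \right)}\right) 12 = \left(-1 + \left(6 - 4\right)\right) 12 = \left(-1 + 2\right) 12 = 1 \cdot 12 = 12$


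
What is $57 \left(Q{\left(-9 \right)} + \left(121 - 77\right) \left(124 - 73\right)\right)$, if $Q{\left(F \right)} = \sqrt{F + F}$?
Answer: $127908 + 171 i \sqrt{2} \approx 1.2791 \cdot 10^{5} + 241.83 i$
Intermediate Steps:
$Q{\left(F \right)} = \sqrt{2} \sqrt{F}$ ($Q{\left(F \right)} = \sqrt{2 F} = \sqrt{2} \sqrt{F}$)
$57 \left(Q{\left(-9 \right)} + \left(121 - 77\right) \left(124 - 73\right)\right) = 57 \left(\sqrt{2} \sqrt{-9} + \left(121 - 77\right) \left(124 - 73\right)\right) = 57 \left(\sqrt{2} \cdot 3 i + 44 \cdot 51\right) = 57 \left(3 i \sqrt{2} + 2244\right) = 57 \left(2244 + 3 i \sqrt{2}\right) = 127908 + 171 i \sqrt{2}$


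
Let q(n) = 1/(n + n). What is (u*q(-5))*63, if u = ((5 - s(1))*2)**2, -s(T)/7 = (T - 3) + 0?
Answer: -10206/5 ≈ -2041.2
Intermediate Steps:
q(n) = 1/(2*n)
s(T) = 21 - 7*T (s(T) = -7*((T - 3) + 0) = -7*((-3 + T) + 0) = -7*(-3 + T) = 21 - 7*T)
u = 324 (u = ((5 - (21 - 7*1))*2)**2 = ((5 - (21 - 7))*2)**2 = ((5 - 1*14)*2)**2 = ((5 - 14)*2)**2 = (-9*2)**2 = (-18)**2 = 324)
(u*q(-5))*63 = (324*((1/2)/(-5)))*63 = (324*((1/2)*(-1/5)))*63 = (324*(-1/10))*63 = -162/5*63 = -10206/5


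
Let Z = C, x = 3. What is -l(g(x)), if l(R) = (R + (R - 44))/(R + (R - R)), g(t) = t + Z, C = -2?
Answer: 42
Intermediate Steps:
Z = -2
g(t) = -2 + t (g(t) = t - 2 = -2 + t)
l(R) = (-44 + 2*R)/R (l(R) = (R + (-44 + R))/(R + 0) = (-44 + 2*R)/R)
-l(g(x)) = -(2 - 44/(-2 + 3)) = -(2 - 44/1) = -(2 - 44*1) = -(2 - 44) = -1*(-42) = 42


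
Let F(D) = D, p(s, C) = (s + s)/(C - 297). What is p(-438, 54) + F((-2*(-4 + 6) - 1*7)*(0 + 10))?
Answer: -8618/81 ≈ -106.40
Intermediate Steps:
p(s, C) = 2*s/(-297 + C) (p(s, C) = (2*s)/(-297 + C) = 2*s/(-297 + C))
p(-438, 54) + F((-2*(-4 + 6) - 1*7)*(0 + 10)) = 2*(-438)/(-297 + 54) + (-2*(-4 + 6) - 1*7)*(0 + 10) = 2*(-438)/(-243) + (-2*2 - 7)*10 = 2*(-438)*(-1/243) + (-4 - 7)*10 = 292/81 - 11*10 = 292/81 - 110 = -8618/81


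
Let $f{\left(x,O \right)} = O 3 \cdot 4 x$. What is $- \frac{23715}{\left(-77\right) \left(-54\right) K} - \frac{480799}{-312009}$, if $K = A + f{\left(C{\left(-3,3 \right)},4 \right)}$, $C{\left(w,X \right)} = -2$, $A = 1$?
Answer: $\frac{1461627455}{912938334} \approx 1.601$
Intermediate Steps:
$f{\left(x,O \right)} = 12 O x$ ($f{\left(x,O \right)} = 3 O 4 x = 12 O x$)
$K = -95$ ($K = 1 + 12 \cdot 4 \left(-2\right) = 1 - 96 = -95$)
$- \frac{23715}{\left(-77\right) \left(-54\right) K} - \frac{480799}{-312009} = - \frac{23715}{\left(-77\right) \left(-54\right) \left(-95\right)} - \frac{480799}{-312009} = - \frac{23715}{4158 \left(-95\right)} - - \frac{480799}{312009} = - \frac{23715}{-395010} + \frac{480799}{312009} = \left(-23715\right) \left(- \frac{1}{395010}\right) + \frac{480799}{312009} = \frac{527}{8778} + \frac{480799}{312009} = \frac{1461627455}{912938334}$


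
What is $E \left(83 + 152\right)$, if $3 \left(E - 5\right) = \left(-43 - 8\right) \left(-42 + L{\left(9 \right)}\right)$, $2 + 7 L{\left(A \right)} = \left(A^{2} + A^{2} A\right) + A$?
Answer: $- \frac{2081160}{7} \approx -2.9731 \cdot 10^{5}$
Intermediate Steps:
$L{\left(A \right)} = - \frac{2}{7} + \frac{A}{7} + \frac{A^{2}}{7} + \frac{A^{3}}{7}$ ($L{\left(A \right)} = - \frac{2}{7} + \frac{\left(A^{2} + A^{2} A\right) + A}{7} = - \frac{2}{7} + \frac{\left(A^{2} + A^{3}\right) + A}{7} = - \frac{2}{7} + \frac{A + A^{2} + A^{3}}{7} = - \frac{2}{7} + \left(\frac{A}{7} + \frac{A^{2}}{7} + \frac{A^{3}}{7}\right) = - \frac{2}{7} + \frac{A}{7} + \frac{A^{2}}{7} + \frac{A^{3}}{7}$)
$E = - \frac{8856}{7}$ ($E = 5 + \frac{\left(-43 - 8\right) \left(-42 + \left(- \frac{2}{7} + \frac{1}{7} \cdot 9 + \frac{9^{2}}{7} + \frac{9^{3}}{7}\right)\right)}{3} = 5 + \frac{\left(-51\right) \left(-42 + \left(- \frac{2}{7} + \frac{9}{7} + \frac{1}{7} \cdot 81 + \frac{1}{7} \cdot 729\right)\right)}{3} = 5 + \frac{\left(-51\right) \left(-42 + \left(- \frac{2}{7} + \frac{9}{7} + \frac{81}{7} + \frac{729}{7}\right)\right)}{3} = 5 + \frac{\left(-51\right) \left(-42 + \frac{817}{7}\right)}{3} = 5 + \frac{\left(-51\right) \frac{523}{7}}{3} = 5 + \frac{1}{3} \left(- \frac{26673}{7}\right) = 5 - \frac{8891}{7} = - \frac{8856}{7} \approx -1265.1$)
$E \left(83 + 152\right) = - \frac{8856 \left(83 + 152\right)}{7} = \left(- \frac{8856}{7}\right) 235 = - \frac{2081160}{7}$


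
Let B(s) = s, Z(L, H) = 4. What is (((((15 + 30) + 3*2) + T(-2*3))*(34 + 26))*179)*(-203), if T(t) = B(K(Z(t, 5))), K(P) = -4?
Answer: -102470340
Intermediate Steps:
T(t) = -4
(((((15 + 30) + 3*2) + T(-2*3))*(34 + 26))*179)*(-203) = (((((15 + 30) + 3*2) - 4)*(34 + 26))*179)*(-203) = ((((45 + 6) - 4)*60)*179)*(-203) = (((51 - 4)*60)*179)*(-203) = ((47*60)*179)*(-203) = (2820*179)*(-203) = 504780*(-203) = -102470340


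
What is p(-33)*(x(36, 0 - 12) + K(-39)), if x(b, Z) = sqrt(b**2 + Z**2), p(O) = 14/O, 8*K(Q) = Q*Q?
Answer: -3549/44 - 56*sqrt(10)/11 ≈ -96.758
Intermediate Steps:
K(Q) = Q**2/8 (K(Q) = (Q*Q)/8 = Q**2/8)
x(b, Z) = sqrt(Z**2 + b**2)
p(-33)*(x(36, 0 - 12) + K(-39)) = (14/(-33))*(sqrt((0 - 12)**2 + 36**2) + (1/8)*(-39)**2) = (14*(-1/33))*(sqrt((-12)**2 + 1296) + (1/8)*1521) = -14*(sqrt(144 + 1296) + 1521/8)/33 = -14*(sqrt(1440) + 1521/8)/33 = -14*(12*sqrt(10) + 1521/8)/33 = -14*(1521/8 + 12*sqrt(10))/33 = -3549/44 - 56*sqrt(10)/11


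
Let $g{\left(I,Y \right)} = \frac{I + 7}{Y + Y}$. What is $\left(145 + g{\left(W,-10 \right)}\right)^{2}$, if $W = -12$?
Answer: $\frac{337561}{16} \approx 21098.0$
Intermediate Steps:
$g{\left(I,Y \right)} = \frac{7 + I}{2 Y}$
$\left(145 + g{\left(W,-10 \right)}\right)^{2} = \left(145 + \frac{7 - 12}{2 \left(-10\right)}\right)^{2} = \left(145 + \frac{1}{2} \left(- \frac{1}{10}\right) \left(-5\right)\right)^{2} = \left(145 + \frac{1}{4}\right)^{2} = \left(\frac{581}{4}\right)^{2} = \frac{337561}{16}$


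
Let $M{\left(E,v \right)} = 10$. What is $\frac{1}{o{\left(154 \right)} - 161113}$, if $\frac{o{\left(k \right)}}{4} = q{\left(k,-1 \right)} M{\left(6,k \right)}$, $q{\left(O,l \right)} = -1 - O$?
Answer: $- \frac{1}{167313} \approx -5.9768 \cdot 10^{-6}$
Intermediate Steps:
$o{\left(k \right)} = -40 - 40 k$ ($o{\left(k \right)} = 4 \left(-1 - k\right) 10 = 4 \left(-10 - 10 k\right) = -40 - 40 k$)
$\frac{1}{o{\left(154 \right)} - 161113} = \frac{1}{\left(-40 - 6160\right) - 161113} = \frac{1}{-6200 - 161113} = \frac{1}{-167313} = - \frac{1}{167313}$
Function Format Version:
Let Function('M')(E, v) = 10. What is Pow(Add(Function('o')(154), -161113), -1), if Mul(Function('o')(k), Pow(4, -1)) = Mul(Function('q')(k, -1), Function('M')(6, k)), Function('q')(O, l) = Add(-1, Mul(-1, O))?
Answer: Rational(-1, 167313) ≈ -5.9768e-6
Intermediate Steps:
Function('o')(k) = Add(-40, Mul(-40, k)) (Function('o')(k) = Mul(4, Mul(Add(-1, Mul(-1, k)), 10)) = Mul(4, Add(-10, Mul(-10, k))) = Add(-40, Mul(-40, k)))
Pow(Add(Function('o')(154), -161113), -1) = Pow(Add(Add(-40, Mul(-40, 154)), -161113), -1) = Pow(Add(Add(-40, -6160), -161113), -1) = Pow(Add(-6200, -161113), -1) = Pow(-167313, -1) = Rational(-1, 167313)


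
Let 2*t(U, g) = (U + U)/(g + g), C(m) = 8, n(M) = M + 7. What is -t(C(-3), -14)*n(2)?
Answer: 18/7 ≈ 2.5714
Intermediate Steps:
n(M) = 7 + M
t(U, g) = U/(2*g) (t(U, g) = ((U + U)/(g + g))/2 = ((2*U)/((2*g)))/2 = ((2*U)*(1/(2*g)))/2 = (U/g)/2 = U/(2*g))
-t(C(-3), -14)*n(2) = -(½)*8/(-14)*(7 + 2) = -(½)*8*(-1/14)*9 = -(-2)*9/7 = -1*(-18/7) = 18/7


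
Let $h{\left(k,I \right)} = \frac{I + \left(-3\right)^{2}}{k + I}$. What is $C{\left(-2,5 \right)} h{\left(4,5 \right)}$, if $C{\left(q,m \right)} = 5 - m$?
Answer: $0$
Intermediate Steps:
$h{\left(k,I \right)} = \frac{9 + I}{I + k}$ ($h{\left(k,I \right)} = \frac{I + 9}{I + k} = \frac{9 + I}{I + k}$)
$C{\left(-2,5 \right)} h{\left(4,5 \right)} = \left(5 - 5\right) \frac{9 + 5}{5 + 4} = \left(5 - 5\right) \frac{1}{9} \cdot 14 = 0 \cdot \frac{1}{9} \cdot 14 = 0 \cdot \frac{14}{9} = 0$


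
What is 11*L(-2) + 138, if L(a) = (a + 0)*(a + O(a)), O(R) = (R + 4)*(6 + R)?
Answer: 6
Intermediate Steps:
O(R) = (4 + R)*(6 + R)
L(a) = a*(24 + a**2 + 11*a) (L(a) = (a + 0)*(a + (24 + a**2 + 10*a)) = a*(24 + a**2 + 11*a))
11*L(-2) + 138 = 11*(-2*(24 + (-2)**2 + 11*(-2))) + 138 = 11*(-2*(24 + 4 - 22)) + 138 = 11*(-2*6) + 138 = 11*(-12) + 138 = -132 + 138 = 6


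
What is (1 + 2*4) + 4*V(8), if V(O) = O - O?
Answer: 9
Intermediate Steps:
V(O) = 0
(1 + 2*4) + 4*V(8) = (1 + 2*4) + 4*0 = (1 + 8) + 0 = 9 + 0 = 9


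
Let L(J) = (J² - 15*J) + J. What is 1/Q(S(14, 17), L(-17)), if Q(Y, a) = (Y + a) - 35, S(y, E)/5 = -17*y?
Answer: -1/698 ≈ -0.0014327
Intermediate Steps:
S(y, E) = -85*y (S(y, E) = 5*(-17*y) = -85*y)
L(J) = J² - 14*J
Q(Y, a) = -35 + Y + a
1/Q(S(14, 17), L(-17)) = 1/(-35 - 85*14 - 17*(-14 - 17)) = 1/(-35 - 1190 - 17*(-31)) = 1/(-35 - 1190 + 527) = 1/(-698) = -1/698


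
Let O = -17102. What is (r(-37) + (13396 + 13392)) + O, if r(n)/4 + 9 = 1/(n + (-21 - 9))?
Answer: 646546/67 ≈ 9649.9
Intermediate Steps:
r(n) = -36 + 4/(-30 + n) (r(n) = -36 + 4/(n + (-21 - 9)) = -36 + 4/(n - 30) = -36 + 4/(-30 + n))
(r(-37) + (13396 + 13392)) + O = (4*(271 - 9*(-37))/(-30 - 37) + (13396 + 13392)) - 17102 = (4*(271 + 333)/(-67) + 26788) - 17102 = (4*(-1/67)*604 + 26788) - 17102 = (-2416/67 + 26788) - 17102 = 1792380/67 - 17102 = 646546/67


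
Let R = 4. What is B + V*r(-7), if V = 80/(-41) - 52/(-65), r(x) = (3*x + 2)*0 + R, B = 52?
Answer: 9716/205 ≈ 47.395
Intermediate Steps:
r(x) = 4 (r(x) = (3*x + 2)*0 + 4 = (2 + 3*x)*0 + 4 = 0 + 4 = 4)
V = -236/205 (V = 80*(-1/41) - 52*(-1/65) = -80/41 + ⅘ = -236/205 ≈ -1.1512)
B + V*r(-7) = 52 - 236/205*4 = 52 - 944/205 = 9716/205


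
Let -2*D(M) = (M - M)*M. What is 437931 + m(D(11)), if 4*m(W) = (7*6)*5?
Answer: 875967/2 ≈ 4.3798e+5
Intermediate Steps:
D(M) = 0 (D(M) = -(M - M)*M/2 = -0*M = -½*0 = 0)
m(W) = 105/2 (m(W) = ((7*6)*5)/4 = (42*5)/4 = (¼)*210 = 105/2)
437931 + m(D(11)) = 437931 + 105/2 = 875967/2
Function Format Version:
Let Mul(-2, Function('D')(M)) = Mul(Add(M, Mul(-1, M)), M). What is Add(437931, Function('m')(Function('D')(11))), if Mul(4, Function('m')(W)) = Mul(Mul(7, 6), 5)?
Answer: Rational(875967, 2) ≈ 4.3798e+5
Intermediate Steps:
Function('D')(M) = 0 (Function('D')(M) = Mul(Rational(-1, 2), Mul(Add(M, Mul(-1, M)), M)) = Mul(Rational(-1, 2), Mul(0, M)) = Mul(Rational(-1, 2), 0) = 0)
Function('m')(W) = Rational(105, 2) (Function('m')(W) = Mul(Rational(1, 4), Mul(Mul(7, 6), 5)) = Mul(Rational(1, 4), Mul(42, 5)) = Mul(Rational(1, 4), 210) = Rational(105, 2))
Add(437931, Function('m')(Function('D')(11))) = Add(437931, Rational(105, 2)) = Rational(875967, 2)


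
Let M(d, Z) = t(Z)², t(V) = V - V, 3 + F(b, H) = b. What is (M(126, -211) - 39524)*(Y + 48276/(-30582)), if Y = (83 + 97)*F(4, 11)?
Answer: -11981226312/1699 ≈ -7.0519e+6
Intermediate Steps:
F(b, H) = -3 + b
t(V) = 0
M(d, Z) = 0 (M(d, Z) = 0² = 0)
Y = 180 (Y = (83 + 97)*(-3 + 4) = 180*1 = 180)
(M(126, -211) - 39524)*(Y + 48276/(-30582)) = (0 - 39524)*(180 + 48276/(-30582)) = -39524*(180 + 48276*(-1/30582)) = -39524*(180 - 2682/1699) = -39524*303138/1699 = -11981226312/1699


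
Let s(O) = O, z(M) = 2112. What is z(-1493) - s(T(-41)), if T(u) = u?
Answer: 2153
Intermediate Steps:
z(-1493) - s(T(-41)) = 2112 - 1*(-41) = 2112 + 41 = 2153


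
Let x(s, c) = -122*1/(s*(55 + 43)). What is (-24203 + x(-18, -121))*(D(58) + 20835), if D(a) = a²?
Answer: -73796527145/126 ≈ -5.8569e+8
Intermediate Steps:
x(s, c) = -61/(49*s) (x(s, c) = -122*1/(98*s) = -61/(49*s))
(-24203 + x(-18, -121))*(D(58) + 20835) = (-24203 - 61/49/(-18))*(58² + 20835) = (-24203 - 61/49*(-1/18))*(3364 + 20835) = (-24203 + 61/882)*24199 = -21346985/882*24199 = -73796527145/126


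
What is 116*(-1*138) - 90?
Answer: -16098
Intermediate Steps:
116*(-1*138) - 90 = 116*(-138) - 90 = -16008 - 90 = -16098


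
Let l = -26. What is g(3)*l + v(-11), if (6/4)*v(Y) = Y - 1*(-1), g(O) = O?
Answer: -254/3 ≈ -84.667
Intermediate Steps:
v(Y) = 2/3 + 2*Y/3 (v(Y) = 2*(Y - 1*(-1))/3 = 2*(Y + 1)/3 = 2*(1 + Y)/3 = 2/3 + 2*Y/3)
g(3)*l + v(-11) = 3*(-26) + (2/3 + (2/3)*(-11)) = -78 + (2/3 - 22/3) = -78 - 20/3 = -254/3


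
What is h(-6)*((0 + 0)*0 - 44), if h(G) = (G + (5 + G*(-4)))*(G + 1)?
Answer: 5060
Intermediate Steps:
h(G) = (1 + G)*(5 - 3*G) (h(G) = (G + (5 - 4*G))*(1 + G) = (5 - 3*G)*(1 + G) = (1 + G)*(5 - 3*G))
h(-6)*((0 + 0)*0 - 44) = (5 - 3*(-6)**2 + 2*(-6))*((0 + 0)*0 - 44) = (5 - 3*36 - 12)*(0*0 - 44) = (5 - 108 - 12)*(0 - 44) = -115*(-44) = 5060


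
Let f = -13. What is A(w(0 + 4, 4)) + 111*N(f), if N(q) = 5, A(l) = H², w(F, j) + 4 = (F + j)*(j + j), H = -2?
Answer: 559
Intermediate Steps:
w(F, j) = -4 + 2*j*(F + j) (w(F, j) = -4 + (F + j)*(j + j) = -4 + (F + j)*(2*j) = -4 + 2*j*(F + j))
A(l) = 4 (A(l) = (-2)² = 4)
A(w(0 + 4, 4)) + 111*N(f) = 4 + 111*5 = 4 + 555 = 559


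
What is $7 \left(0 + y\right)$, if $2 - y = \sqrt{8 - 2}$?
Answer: $14 - 7 \sqrt{6} \approx -3.1464$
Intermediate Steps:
$y = 2 - \sqrt{6}$ ($y = 2 - \sqrt{8 - 2} = 2 - \sqrt{6} \approx -0.44949$)
$7 \left(0 + y\right) = 7 \left(0 + \left(2 - \sqrt{6}\right)\right) = 7 \left(2 - \sqrt{6}\right) = 14 - 7 \sqrt{6}$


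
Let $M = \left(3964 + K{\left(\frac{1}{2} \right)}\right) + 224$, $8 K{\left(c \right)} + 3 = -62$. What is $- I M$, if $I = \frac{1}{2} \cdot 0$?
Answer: $0$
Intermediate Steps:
$K{\left(c \right)} = - \frac{65}{8}$ ($K{\left(c \right)} = - \frac{3}{8} + \frac{1}{8} \left(-62\right) = - \frac{3}{8} - \frac{31}{4} = - \frac{65}{8}$)
$M = \frac{33439}{8}$ ($M = \left(3964 - \frac{65}{8}\right) + 224 = \frac{31647}{8} + 224 = \frac{33439}{8} \approx 4179.9$)
$I = 0$ ($I = \frac{1}{2} \cdot 0 = 0$)
$- I M = - \frac{0 \cdot 33439}{8} = \left(-1\right) 0 = 0$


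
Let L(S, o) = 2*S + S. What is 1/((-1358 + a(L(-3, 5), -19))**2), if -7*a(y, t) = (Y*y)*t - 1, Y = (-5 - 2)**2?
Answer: 49/319837456 ≈ 1.5320e-7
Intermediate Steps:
L(S, o) = 3*S
Y = 49 (Y = (-7)**2 = 49)
a(y, t) = 1/7 - 7*t*y (a(y, t) = -((49*y)*t - 1)/7 = -(49*t*y - 1)/7 = -(-1 + 49*t*y)/7 = 1/7 - 7*t*y)
1/((-1358 + a(L(-3, 5), -19))**2) = 1/((-1358 + (1/7 - 7*(-19)*3*(-3)))**2) = 1/((-1358 + (1/7 - 7*(-19)*(-9)))**2) = 1/((-1358 + (1/7 - 1197))**2) = 1/((-1358 - 8378/7)**2) = 1/((-17884/7)**2) = 1/(319837456/49) = 49/319837456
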